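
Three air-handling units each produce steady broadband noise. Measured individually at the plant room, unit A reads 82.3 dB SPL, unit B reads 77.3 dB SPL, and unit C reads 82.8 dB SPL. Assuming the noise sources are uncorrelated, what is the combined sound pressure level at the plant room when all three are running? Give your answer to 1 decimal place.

86.2 dB SPL

Uncorrelated sources add in intensity (power), not in dB.
L_total = 10·log₁₀(10^(82.3/10) + 10^(77.3/10) + 10^(82.8/10)) = 10·log₁₀(414100000) = 86.2 dB SPL.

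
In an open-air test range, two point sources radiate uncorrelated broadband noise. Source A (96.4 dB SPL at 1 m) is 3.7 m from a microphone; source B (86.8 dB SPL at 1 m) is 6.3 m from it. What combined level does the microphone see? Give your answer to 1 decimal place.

At the listener: L_A = 96.4 − 20·log₁₀(3.7) = 85.04 dB; L_B = 86.8 − 20·log₁₀(6.3) = 70.81 dB.
Combined: 10·log₁₀(10^(85.04/10)+10^(70.81/10)) = 85.2 dB SPL.

85.2 dB SPL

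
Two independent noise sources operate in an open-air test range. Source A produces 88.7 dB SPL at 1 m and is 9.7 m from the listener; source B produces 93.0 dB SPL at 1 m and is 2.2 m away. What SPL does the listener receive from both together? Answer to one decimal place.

86.2 dB SPL

At the listener: L_A = 88.7 − 20·log₁₀(9.7) = 68.96 dB; L_B = 93.0 − 20·log₁₀(2.2) = 86.15 dB.
Combined: 10·log₁₀(10^(68.96/10)+10^(86.15/10)) = 86.2 dB SPL.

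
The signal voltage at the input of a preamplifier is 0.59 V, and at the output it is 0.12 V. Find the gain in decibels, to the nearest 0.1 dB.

-13.8 dB

For a voltage ratio, dB = 20·log₁₀(V₂/V₁).
20·log₁₀(0.12/0.59) = 20·log₁₀(0.2034) = -13.8 dB.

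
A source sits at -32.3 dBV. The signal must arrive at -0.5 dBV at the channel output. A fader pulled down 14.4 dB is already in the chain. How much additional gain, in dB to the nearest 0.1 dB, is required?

The required make-up gain is the shortfall in the dB sum.
G = -0.5 − (-32.3) + 14.4 = 46.2 dB.

46.2 dB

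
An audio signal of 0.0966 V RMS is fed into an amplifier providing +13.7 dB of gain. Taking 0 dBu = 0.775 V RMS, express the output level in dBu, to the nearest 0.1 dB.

-4.4 dBu

Input level: 20·log₁₀(0.0966/0.775) = -18.09 dBu.
Output: -18.09 + 13.7 = -4.4 dBu.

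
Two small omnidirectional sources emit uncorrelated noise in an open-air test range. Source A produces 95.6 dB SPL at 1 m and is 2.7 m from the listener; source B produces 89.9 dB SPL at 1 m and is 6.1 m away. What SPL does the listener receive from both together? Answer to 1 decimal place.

87.2 dB SPL

At the listener: L_A = 95.6 − 20·log₁₀(2.7) = 86.97 dB; L_B = 89.9 − 20·log₁₀(6.1) = 74.19 dB.
Combined: 10·log₁₀(10^(86.97/10)+10^(74.19/10)) = 87.2 dB SPL.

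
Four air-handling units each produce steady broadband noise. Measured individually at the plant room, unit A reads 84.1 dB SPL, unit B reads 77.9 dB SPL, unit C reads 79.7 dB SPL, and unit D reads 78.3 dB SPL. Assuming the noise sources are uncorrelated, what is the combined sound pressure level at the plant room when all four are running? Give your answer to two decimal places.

Add the sources as powers (linear), then convert back to dB:
L_total = 10·log₁₀(10^(84.1/10) + 10^(77.9/10) + 10^(79.7/10) + 10^(78.3/10)) = 10·log₁₀(479600000) = 86.81 dB SPL.

86.81 dB SPL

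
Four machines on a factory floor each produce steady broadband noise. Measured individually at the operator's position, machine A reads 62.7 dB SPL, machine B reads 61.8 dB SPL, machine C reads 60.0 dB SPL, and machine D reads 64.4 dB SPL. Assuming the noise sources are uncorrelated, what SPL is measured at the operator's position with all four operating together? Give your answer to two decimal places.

Add the sources as powers (linear), then convert back to dB:
L_total = 10·log₁₀(10^(62.7/10) + 10^(61.8/10) + 10^(60.0/10) + 10^(64.4/10)) = 10·log₁₀(7130000) = 68.53 dB SPL.

68.53 dB SPL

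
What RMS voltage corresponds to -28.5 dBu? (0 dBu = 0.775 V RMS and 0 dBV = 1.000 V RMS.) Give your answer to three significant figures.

V = 0.775 V × 10^(-28.5/20).
= 0.775 × 0.03758 = 0.0291 V.

0.0291 V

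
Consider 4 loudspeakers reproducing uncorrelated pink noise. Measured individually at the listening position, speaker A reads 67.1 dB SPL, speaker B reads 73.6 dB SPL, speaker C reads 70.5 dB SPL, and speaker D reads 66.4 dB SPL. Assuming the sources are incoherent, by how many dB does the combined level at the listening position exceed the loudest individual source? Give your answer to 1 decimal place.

2.8 dB

Add the sources as powers (linear), then convert back to dB:
L_total = 10·log₁₀(10^(67.1/10) + 10^(73.6/10) + 10^(70.5/10) + 10^(66.4/10)) = 76.40 dB SPL.
Excess over the loudest (73.6 dB): 76.40 − 73.6 = 2.8 dB.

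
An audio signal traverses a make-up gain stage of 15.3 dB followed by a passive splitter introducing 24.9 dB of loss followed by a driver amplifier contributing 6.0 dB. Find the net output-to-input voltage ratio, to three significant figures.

0.661

Net gain = 15.3 + (−24.9) + 6.0 = -3.6 dB.
Voltage ratio = 10^(-3.6/20) = 0.661.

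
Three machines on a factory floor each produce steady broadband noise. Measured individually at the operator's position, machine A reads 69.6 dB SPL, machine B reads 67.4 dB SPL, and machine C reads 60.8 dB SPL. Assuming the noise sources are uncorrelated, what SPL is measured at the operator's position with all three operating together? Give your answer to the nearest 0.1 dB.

72.0 dB SPL

Add the sources as powers (linear), then convert back to dB:
L_total = 10·log₁₀(10^(69.6/10) + 10^(67.4/10) + 10^(60.8/10)) = 10·log₁₀(15820000) = 72.0 dB SPL.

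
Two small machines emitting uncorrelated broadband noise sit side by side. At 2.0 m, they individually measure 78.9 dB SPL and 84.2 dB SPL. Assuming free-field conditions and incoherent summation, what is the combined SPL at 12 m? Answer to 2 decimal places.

69.76 dB SPL

Combined at 2.0 m: 10·log₁₀(10^(78.9/10)+10^(84.2/10)) = 85.323 dB SPL.
Then apply −20·log₁₀(12/2.0) = -15.563 dB → 69.76 dB SPL.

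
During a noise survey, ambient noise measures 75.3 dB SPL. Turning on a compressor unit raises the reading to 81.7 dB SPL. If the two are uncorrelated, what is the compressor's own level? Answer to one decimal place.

80.6 dB SPL

Subtract intensities: L_src = 10·log₁₀(10^(L_total/10) − 10^(L_bg/10)).
L_src = 10·log₁₀(10^(81.7/10) − 10^(75.3/10)) = 10·log₁₀(114000000) = 80.6 dB SPL.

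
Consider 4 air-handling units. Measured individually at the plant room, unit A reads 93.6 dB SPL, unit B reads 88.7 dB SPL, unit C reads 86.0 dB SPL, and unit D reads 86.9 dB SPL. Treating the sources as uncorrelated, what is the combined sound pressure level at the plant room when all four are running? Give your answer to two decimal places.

Uncorrelated sources add in intensity (power), not in dB.
L_total = 10·log₁₀(10^(93.6/10) + 10^(88.7/10) + 10^(86.0/10) + 10^(86.9/10)) = 10·log₁₀(3920000000) = 95.93 dB SPL.

95.93 dB SPL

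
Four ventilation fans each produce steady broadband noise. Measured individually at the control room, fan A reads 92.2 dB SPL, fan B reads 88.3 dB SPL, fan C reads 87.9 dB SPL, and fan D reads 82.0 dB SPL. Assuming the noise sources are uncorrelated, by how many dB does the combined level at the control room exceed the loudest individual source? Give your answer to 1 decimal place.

2.7 dB

Uncorrelated sources add in intensity (power), not in dB.
L_total = 10·log₁₀(10^(92.2/10) + 10^(88.3/10) + 10^(87.9/10) + 10^(82.0/10)) = 94.93 dB SPL.
Excess over the loudest (92.2 dB): 94.93 − 92.2 = 2.7 dB.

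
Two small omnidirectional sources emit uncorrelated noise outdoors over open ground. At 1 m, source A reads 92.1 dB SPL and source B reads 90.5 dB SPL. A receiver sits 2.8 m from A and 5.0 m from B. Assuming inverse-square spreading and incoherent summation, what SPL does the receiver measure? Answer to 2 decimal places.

84.01 dB SPL

At the listener: L_A = 92.1 − 20·log₁₀(2.8) = 83.157 dB; L_B = 90.5 − 20·log₁₀(5.0) = 76.521 dB.
Combined: 10·log₁₀(10^(83.157/10)+10^(76.521/10)) = 84.01 dB SPL.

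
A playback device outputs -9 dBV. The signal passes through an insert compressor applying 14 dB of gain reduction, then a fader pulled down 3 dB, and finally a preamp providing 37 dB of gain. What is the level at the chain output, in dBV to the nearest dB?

Cascaded gains and losses add directly in dB.
-9 − 14 − 3 + 37 = +11 dBV.

+11 dBV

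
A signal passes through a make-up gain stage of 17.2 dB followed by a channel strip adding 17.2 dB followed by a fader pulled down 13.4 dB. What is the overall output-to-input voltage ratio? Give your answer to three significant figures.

Net gain = 17.2 + 17.2 + (−13.4) = 21.0 dB.
Voltage ratio = 10^(21.0/20) = 11.2.

11.2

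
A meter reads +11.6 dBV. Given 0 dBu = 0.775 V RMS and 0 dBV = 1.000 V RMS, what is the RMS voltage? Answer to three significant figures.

V = 1.000 V × 10^(+11.6/20).
= 1.000 × 3.802 = 3.80 V.

3.80 V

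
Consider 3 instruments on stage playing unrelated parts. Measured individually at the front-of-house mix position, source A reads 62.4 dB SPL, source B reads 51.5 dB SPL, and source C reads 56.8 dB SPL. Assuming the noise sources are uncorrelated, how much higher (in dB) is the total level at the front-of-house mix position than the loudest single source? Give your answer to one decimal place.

Uncorrelated sources add in intensity (power), not in dB.
L_total = 10·log₁₀(10^(62.4/10) + 10^(51.5/10) + 10^(56.8/10)) = 63.72 dB SPL.
Excess over the loudest (62.4 dB): 63.72 − 62.4 = 1.3 dB.

1.3 dB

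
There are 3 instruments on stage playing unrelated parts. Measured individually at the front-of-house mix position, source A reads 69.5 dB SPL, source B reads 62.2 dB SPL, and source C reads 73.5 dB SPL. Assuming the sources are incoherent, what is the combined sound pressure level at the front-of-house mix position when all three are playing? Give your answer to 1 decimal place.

75.2 dB SPL

Add the sources as powers (linear), then convert back to dB:
L_total = 10·log₁₀(10^(69.5/10) + 10^(62.2/10) + 10^(73.5/10)) = 10·log₁₀(32960000) = 75.2 dB SPL.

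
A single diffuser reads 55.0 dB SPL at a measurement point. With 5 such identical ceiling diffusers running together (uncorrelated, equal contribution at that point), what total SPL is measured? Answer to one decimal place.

62.0 dB SPL

5 equal incoherent sources raise the level by 10·log₁₀(5) = 6.99 dB.
L_total = 55.0 + 6.99 = 62.0 dB SPL.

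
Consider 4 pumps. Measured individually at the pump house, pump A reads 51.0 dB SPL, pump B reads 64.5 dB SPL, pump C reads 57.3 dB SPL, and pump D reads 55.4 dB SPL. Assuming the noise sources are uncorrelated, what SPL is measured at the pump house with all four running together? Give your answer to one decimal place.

Incoherent sources sum as intensities:
L_total = 10·log₁₀(10^(51.0/10) + 10^(64.5/10) + 10^(57.3/10) + 10^(55.4/10)) = 10·log₁₀(3828000) = 65.8 dB SPL.

65.8 dB SPL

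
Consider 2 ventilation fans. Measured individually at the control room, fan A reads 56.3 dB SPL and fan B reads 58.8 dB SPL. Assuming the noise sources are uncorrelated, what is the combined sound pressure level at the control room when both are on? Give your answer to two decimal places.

60.74 dB SPL

Uncorrelated sources add in intensity (power), not in dB.
L_total = 10·log₁₀(10^(56.3/10) + 10^(58.8/10)) = 10·log₁₀(1185000) = 60.74 dB SPL.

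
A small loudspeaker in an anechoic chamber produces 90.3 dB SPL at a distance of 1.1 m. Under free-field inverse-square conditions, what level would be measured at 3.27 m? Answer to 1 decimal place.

80.8 dB SPL

Inverse-square spreading gives ΔL = −20·log₁₀(d₂/d₁).
ΔL = −20·log₁₀(3.27/1.1) = -9.46 dB, so L₂ = 90.3 + (-9.46) = 80.8 dB SPL.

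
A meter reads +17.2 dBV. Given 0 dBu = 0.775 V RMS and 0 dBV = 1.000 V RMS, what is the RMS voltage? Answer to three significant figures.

V = 1.000 V × 10^(+17.2/20).
= 1.000 × 7.244 = 7.24 V.

7.24 V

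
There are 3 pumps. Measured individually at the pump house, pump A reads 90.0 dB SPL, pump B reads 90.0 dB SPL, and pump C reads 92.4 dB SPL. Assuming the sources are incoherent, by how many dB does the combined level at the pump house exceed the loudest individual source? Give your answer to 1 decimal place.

3.3 dB

Add the sources as powers (linear), then convert back to dB:
L_total = 10·log₁₀(10^(90.0/10) + 10^(90.0/10) + 10^(92.4/10)) = 95.73 dB SPL.
Excess over the loudest (92.4 dB): 95.73 − 92.4 = 3.3 dB.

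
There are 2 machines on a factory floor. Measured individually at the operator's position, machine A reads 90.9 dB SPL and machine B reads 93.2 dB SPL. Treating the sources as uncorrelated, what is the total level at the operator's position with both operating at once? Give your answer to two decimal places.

Incoherent sources sum as intensities:
L_total = 10·log₁₀(10^(90.9/10) + 10^(93.2/10)) = 10·log₁₀(3320000000) = 95.21 dB SPL.

95.21 dB SPL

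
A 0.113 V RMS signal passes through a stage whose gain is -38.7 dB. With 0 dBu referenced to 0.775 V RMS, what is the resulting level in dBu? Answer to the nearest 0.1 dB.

Input level: 20·log₁₀(0.113/0.775) = -16.72 dBu.
Output: -16.72 − 38.7 = -55.4 dBu.

-55.4 dBu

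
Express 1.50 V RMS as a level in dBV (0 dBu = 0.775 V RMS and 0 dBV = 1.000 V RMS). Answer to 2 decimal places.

dBV = 20·log₁₀(V / 1.000 V).
20·log₁₀(1.50/1.000) = +3.52 dBV.

+3.52 dBV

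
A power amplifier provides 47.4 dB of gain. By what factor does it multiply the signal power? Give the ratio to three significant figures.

55000

Power ratio = 10^(dB/10).
10^(47.4/10) = 10^(4.740) = 55000.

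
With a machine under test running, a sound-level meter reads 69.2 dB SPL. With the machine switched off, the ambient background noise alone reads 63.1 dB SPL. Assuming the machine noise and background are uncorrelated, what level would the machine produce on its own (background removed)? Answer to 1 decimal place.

Remove the background by subtracting linear intensities:
L_src = 10·log₁₀(10^(69.2/10) − 10^(63.1/10)) = 10·log₁₀(6276000) = 68.0 dB SPL.

68.0 dB SPL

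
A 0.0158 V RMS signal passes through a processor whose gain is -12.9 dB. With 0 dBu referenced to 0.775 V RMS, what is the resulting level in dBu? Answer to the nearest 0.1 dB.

-46.7 dBu

Input level: 20·log₁₀(0.0158/0.775) = -33.81 dBu.
Output: -33.81 − 12.9 = -46.7 dBu.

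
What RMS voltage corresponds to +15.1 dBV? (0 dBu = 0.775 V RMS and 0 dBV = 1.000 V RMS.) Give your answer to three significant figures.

5.69 V

V = 1.000 V × 10^(+15.1/20).
= 1.000 × 5.689 = 5.69 V.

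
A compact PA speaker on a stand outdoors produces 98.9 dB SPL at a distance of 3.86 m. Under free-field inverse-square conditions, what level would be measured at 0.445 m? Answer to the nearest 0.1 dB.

For a point source in a free field, ΔL = −20·log₁₀(d₂/d₁).
ΔL = −20·log₁₀(0.445/3.86) = 18.76 dB, so L₂ = 98.9 + (18.76) = 117.7 dB SPL.

117.7 dB SPL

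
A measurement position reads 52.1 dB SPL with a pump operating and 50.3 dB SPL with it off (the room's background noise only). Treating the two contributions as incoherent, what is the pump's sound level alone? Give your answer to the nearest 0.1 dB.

47.4 dB SPL

Subtract intensities: L_src = 10·log₁₀(10^(L_total/10) − 10^(L_bg/10)).
L_src = 10·log₁₀(10^(52.1/10) − 10^(50.3/10)) = 10·log₁₀(55030) = 47.4 dB SPL.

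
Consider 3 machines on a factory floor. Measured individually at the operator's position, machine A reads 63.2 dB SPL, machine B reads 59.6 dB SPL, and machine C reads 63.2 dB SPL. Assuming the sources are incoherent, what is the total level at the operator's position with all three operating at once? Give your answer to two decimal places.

Uncorrelated sources add in intensity (power), not in dB.
L_total = 10·log₁₀(10^(63.2/10) + 10^(59.6/10) + 10^(63.2/10)) = 10·log₁₀(5091000) = 67.07 dB SPL.

67.07 dB SPL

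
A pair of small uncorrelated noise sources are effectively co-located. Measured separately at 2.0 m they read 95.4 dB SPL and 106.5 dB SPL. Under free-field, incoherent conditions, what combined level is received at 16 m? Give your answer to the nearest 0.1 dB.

Combined at 2.0 m: 10·log₁₀(10^(95.4/10)+10^(106.5/10)) = 106.82 dB SPL.
Then apply −20·log₁₀(16/2.0) = -18.06 dB → 88.8 dB SPL.

88.8 dB SPL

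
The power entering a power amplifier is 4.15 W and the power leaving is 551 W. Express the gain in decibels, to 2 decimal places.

21.23 dB

Power ratio → dB uses the 10·log₁₀ form:
10·log₁₀(551/4.15) = 10·log₁₀(132.8) = 21.23 dB.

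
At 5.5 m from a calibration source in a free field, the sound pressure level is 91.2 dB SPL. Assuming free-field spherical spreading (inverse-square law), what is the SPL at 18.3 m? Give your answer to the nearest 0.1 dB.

80.8 dB SPL

For a point source in a free field, ΔL = −20·log₁₀(d₂/d₁).
ΔL = −20·log₁₀(18.3/5.5) = -10.44 dB, so L₂ = 91.2 + (-10.44) = 80.8 dB SPL.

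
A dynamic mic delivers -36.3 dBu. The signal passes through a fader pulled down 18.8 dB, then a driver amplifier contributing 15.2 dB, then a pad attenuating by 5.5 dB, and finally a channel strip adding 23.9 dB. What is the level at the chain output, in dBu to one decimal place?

Gain stages sum in dB:
-36.3 − 18.8 + 15.2 − 5.5 + 23.9 = -21.5 dBu.

-21.5 dBu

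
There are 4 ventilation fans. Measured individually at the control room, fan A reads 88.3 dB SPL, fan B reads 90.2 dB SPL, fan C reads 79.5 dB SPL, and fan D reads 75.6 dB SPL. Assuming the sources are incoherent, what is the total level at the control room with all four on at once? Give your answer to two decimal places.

Incoherent sources sum as intensities:
L_total = 10·log₁₀(10^(88.3/10) + 10^(90.2/10) + 10^(79.5/10) + 10^(75.6/10)) = 10·log₁₀(1849000000) = 92.67 dB SPL.

92.67 dB SPL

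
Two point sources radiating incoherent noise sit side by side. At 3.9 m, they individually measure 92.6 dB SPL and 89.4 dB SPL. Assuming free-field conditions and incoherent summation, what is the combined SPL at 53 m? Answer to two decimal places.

Combined at 3.9 m: 10·log₁₀(10^(92.6/10)+10^(89.4/10)) = 94.299 dB SPL.
Then apply −20·log₁₀(53/3.9) = -22.664 dB → 71.63 dB SPL.

71.63 dB SPL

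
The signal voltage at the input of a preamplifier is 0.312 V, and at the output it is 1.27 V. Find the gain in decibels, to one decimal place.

12.2 dB

Voltage is an amplitude quantity, so gain = 20·log₁₀(V_out/V_in).
20·log₁₀(1.27/0.312) = 20·log₁₀(4.071) = 12.2 dB.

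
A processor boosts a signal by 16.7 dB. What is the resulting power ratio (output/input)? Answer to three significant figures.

Power ratio = 10^(dB/10).
10^(16.7/10) = 10^(1.670) = 46.8.

46.8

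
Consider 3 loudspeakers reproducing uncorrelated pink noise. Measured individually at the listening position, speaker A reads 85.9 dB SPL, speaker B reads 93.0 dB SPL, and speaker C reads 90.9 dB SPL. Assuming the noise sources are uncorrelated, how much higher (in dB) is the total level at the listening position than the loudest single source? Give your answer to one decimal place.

2.6 dB

Add the sources as powers (linear), then convert back to dB:
L_total = 10·log₁₀(10^(85.9/10) + 10^(93.0/10) + 10^(90.9/10)) = 95.58 dB SPL.
Excess over the loudest (93.0 dB): 95.58 − 93.0 = 2.6 dB.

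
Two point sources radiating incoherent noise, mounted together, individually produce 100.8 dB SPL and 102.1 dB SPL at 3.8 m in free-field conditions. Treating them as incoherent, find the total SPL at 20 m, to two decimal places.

Combined at 3.8 m: 10·log₁₀(10^(100.8/10)+10^(102.1/10)) = 104.509 dB SPL.
Then apply −20·log₁₀(20/3.8) = -14.425 dB → 90.08 dB SPL.

90.08 dB SPL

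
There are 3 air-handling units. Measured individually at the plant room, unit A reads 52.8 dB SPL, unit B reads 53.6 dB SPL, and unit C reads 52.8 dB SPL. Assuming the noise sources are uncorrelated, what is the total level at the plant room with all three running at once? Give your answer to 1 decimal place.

57.9 dB SPL

Incoherent sources sum as intensities:
L_total = 10·log₁₀(10^(52.8/10) + 10^(53.6/10) + 10^(52.8/10)) = 10·log₁₀(610200) = 57.9 dB SPL.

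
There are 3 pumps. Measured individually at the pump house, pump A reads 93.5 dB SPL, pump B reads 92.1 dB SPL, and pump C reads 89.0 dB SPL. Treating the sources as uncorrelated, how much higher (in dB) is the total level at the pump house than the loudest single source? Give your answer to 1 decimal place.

3.2 dB

Incoherent sources sum as intensities:
L_total = 10·log₁₀(10^(93.5/10) + 10^(92.1/10) + 10^(89.0/10)) = 96.68 dB SPL.
Excess over the loudest (93.5 dB): 96.68 − 93.5 = 3.2 dB.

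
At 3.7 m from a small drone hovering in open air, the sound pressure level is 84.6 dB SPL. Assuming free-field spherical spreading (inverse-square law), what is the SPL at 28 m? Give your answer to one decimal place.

Inverse-square spreading gives ΔL = −20·log₁₀(d₂/d₁).
ΔL = −20·log₁₀(28/3.7) = -17.58 dB, so L₂ = 84.6 + (-17.58) = 67.0 dB SPL.

67.0 dB SPL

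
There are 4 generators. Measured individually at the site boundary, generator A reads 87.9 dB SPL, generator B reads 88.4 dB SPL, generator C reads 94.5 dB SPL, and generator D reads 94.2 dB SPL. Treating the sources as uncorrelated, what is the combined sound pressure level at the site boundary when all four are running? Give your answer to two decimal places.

98.30 dB SPL

Uncorrelated sources add in intensity (power), not in dB.
L_total = 10·log₁₀(10^(87.9/10) + 10^(88.4/10) + 10^(94.5/10) + 10^(94.2/10)) = 10·log₁₀(6757000000) = 98.30 dB SPL.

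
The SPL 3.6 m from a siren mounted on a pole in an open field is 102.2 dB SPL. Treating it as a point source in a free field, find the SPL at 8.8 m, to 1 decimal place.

For a point source in a free field, ΔL = −20·log₁₀(d₂/d₁).
ΔL = −20·log₁₀(8.8/3.6) = -7.76 dB, so L₂ = 102.2 + (-7.76) = 94.4 dB SPL.

94.4 dB SPL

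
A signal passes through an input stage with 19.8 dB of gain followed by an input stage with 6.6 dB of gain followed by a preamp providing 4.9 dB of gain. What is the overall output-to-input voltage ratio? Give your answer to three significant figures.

Net gain = 19.8 + 6.6 + 4.9 = 31.3 dB.
Voltage ratio = 10^(31.3/20) = 36.7.

36.7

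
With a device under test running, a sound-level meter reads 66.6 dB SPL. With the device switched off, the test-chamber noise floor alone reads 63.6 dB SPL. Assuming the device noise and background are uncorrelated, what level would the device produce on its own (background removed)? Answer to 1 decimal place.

Remove the background by subtracting linear intensities:
L_src = 10·log₁₀(10^(66.6/10) − 10^(63.6/10)) = 10·log₁₀(2280000) = 63.6 dB SPL.

63.6 dB SPL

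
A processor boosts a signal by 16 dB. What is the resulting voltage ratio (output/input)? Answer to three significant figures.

Voltage ratio = 10^(dB/20).
10^(16/20) = 10^(0.8000) = 6.31.

6.31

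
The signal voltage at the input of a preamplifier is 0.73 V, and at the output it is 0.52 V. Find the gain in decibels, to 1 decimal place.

-2.9 dB

Voltage ratio → dB uses the 20·log₁₀ form:
20·log₁₀(0.52/0.73) = 20·log₁₀(0.7123) = -2.9 dB.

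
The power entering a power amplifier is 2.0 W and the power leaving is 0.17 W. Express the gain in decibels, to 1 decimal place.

Power is a power quantity, so gain = 10·log₁₀(P_out/P_in).
10·log₁₀(0.17/2.0) = 10·log₁₀(0.08500) = -10.7 dB.

-10.7 dB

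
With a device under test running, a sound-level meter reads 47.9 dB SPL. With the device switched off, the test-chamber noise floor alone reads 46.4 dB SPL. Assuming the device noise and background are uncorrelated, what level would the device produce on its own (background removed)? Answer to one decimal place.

42.6 dB SPL

Background correction is a power subtraction:
L_src = 10·log₁₀(10^(47.9/10) − 10^(46.4/10)) = 10·log₁₀(18010) = 42.6 dB SPL.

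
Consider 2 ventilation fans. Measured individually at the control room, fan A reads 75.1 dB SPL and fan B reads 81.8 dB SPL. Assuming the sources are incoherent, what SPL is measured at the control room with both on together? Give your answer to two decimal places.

82.64 dB SPL

Incoherent sources sum as intensities:
L_total = 10·log₁₀(10^(75.1/10) + 10^(81.8/10)) = 10·log₁₀(183700000) = 82.64 dB SPL.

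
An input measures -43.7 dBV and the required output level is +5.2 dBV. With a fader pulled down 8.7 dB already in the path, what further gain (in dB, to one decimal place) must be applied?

57.6 dB

The required make-up gain is the shortfall in the dB sum.
G = +5.2 − (-43.7) + 8.7 = 57.6 dB.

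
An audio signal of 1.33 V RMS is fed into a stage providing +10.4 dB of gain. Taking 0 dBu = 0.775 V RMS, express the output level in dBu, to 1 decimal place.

Input level: 20·log₁₀(1.33/0.775) = 4.69 dBu.
Output: 4.69 + 10.4 = +15.1 dBu.

+15.1 dBu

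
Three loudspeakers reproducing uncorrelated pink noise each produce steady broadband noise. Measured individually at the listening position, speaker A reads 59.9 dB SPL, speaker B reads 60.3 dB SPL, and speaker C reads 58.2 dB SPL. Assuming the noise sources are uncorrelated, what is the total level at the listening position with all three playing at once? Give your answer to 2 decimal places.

Add the sources as powers (linear), then convert back to dB:
L_total = 10·log₁₀(10^(59.9/10) + 10^(60.3/10) + 10^(58.2/10)) = 10·log₁₀(2709000) = 64.33 dB SPL.

64.33 dB SPL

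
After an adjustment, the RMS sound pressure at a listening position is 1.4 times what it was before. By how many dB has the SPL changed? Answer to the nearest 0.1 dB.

2.9 dB

SPL change from a pressure ratio uses the 20·log₁₀ form:
20·log₁₀(1.4) = 2.9 dB.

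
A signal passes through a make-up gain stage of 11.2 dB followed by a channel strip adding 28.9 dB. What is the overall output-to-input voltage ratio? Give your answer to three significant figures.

Net gain = 11.2 + 28.9 = 40.1 dB.
Voltage ratio = 10^(40.1/20) = 101.

101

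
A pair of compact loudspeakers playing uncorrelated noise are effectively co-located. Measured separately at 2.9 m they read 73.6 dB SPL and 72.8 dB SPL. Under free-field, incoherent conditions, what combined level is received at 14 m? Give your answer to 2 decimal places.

Combined at 2.9 m: 10·log₁₀(10^(73.6/10)+10^(72.8/10)) = 76.229 dB SPL.
Then apply −20·log₁₀(14/2.9) = -13.675 dB → 62.55 dB SPL.

62.55 dB SPL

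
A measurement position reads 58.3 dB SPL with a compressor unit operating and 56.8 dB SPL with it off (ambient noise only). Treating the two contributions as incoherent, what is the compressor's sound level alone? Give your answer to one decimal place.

53.0 dB SPL

Subtract intensities: L_src = 10·log₁₀(10^(L_total/10) − 10^(L_bg/10)).
L_src = 10·log₁₀(10^(58.3/10) − 10^(56.8/10)) = 10·log₁₀(197500) = 53.0 dB SPL.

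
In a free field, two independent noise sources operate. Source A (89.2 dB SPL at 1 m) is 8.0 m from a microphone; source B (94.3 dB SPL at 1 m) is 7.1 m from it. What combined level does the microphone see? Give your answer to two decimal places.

78.22 dB SPL

At the listener: L_A = 89.2 − 20·log₁₀(8.0) = 71.138 dB; L_B = 94.3 − 20·log₁₀(7.1) = 77.275 dB.
Combined: 10·log₁₀(10^(71.138/10)+10^(77.275/10)) = 78.22 dB SPL.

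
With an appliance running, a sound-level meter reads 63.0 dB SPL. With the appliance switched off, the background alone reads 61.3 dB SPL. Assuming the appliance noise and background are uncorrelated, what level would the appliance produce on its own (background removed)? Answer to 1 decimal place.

58.1 dB SPL

Subtract intensities: L_src = 10·log₁₀(10^(L_total/10) − 10^(L_bg/10)).
L_src = 10·log₁₀(10^(63.0/10) − 10^(61.3/10)) = 10·log₁₀(646300) = 58.1 dB SPL.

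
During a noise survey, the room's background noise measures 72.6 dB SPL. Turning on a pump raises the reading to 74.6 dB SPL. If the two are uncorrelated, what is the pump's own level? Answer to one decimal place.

70.3 dB SPL

Subtract intensities: L_src = 10·log₁₀(10^(L_total/10) − 10^(L_bg/10)).
L_src = 10·log₁₀(10^(74.6/10) − 10^(72.6/10)) = 10·log₁₀(10640000) = 70.3 dB SPL.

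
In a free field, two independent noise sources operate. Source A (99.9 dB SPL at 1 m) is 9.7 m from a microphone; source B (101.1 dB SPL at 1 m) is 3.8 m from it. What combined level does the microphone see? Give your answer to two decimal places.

89.98 dB SPL

At the listener: L_A = 99.9 − 20·log₁₀(9.7) = 80.165 dB; L_B = 101.1 − 20·log₁₀(3.8) = 89.504 dB.
Combined: 10·log₁₀(10^(80.165/10)+10^(89.504/10)) = 89.98 dB SPL.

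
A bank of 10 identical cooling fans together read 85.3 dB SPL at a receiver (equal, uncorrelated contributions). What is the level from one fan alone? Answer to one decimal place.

10 equal incoherent sources add 10·log₁₀(10) = 10.00 dB over one source.
L_one = 85.3 − 10.00 = 75.3 dB SPL.

75.3 dB SPL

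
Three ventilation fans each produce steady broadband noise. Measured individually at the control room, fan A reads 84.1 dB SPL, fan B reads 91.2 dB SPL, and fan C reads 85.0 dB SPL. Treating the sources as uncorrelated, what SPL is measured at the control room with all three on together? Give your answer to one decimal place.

Add the sources as powers (linear), then convert back to dB:
L_total = 10·log₁₀(10^(84.1/10) + 10^(91.2/10) + 10^(85.0/10)) = 10·log₁₀(1892000000) = 92.8 dB SPL.

92.8 dB SPL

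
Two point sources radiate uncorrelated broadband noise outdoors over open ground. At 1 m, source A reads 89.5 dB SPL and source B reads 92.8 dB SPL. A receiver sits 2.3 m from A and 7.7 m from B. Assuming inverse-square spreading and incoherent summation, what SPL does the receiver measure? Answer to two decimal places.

83.02 dB SPL

At the listener: L_A = 89.5 − 20·log₁₀(2.3) = 82.265 dB; L_B = 92.8 − 20·log₁₀(7.7) = 75.070 dB.
Combined: 10·log₁₀(10^(82.265/10)+10^(75.070/10)) = 83.02 dB SPL.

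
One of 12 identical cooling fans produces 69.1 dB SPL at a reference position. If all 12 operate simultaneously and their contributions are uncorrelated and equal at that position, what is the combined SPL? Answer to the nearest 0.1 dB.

79.9 dB SPL

12 equal incoherent sources raise the level by 10·log₁₀(12) = 10.79 dB.
L_total = 69.1 + 10.79 = 79.9 dB SPL.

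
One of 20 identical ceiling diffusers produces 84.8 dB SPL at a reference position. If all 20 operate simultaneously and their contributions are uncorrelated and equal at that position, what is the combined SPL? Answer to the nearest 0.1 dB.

20 equal incoherent sources raise the level by 10·log₁₀(20) = 13.01 dB.
L_total = 84.8 + 13.01 = 97.8 dB SPL.

97.8 dB SPL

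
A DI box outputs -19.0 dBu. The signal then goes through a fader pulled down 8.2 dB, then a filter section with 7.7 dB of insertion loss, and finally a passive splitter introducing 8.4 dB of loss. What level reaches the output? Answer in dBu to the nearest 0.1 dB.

Cascaded gains and losses add directly in dB.
-19.0 − 8.2 − 7.7 − 8.4 = -43.3 dBu.

-43.3 dBu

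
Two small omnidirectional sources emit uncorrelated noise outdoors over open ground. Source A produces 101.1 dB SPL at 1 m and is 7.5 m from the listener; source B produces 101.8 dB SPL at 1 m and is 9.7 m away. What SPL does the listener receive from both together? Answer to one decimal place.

At the listener: L_A = 101.1 − 20·log₁₀(7.5) = 83.60 dB; L_B = 101.8 − 20·log₁₀(9.7) = 82.06 dB.
Combined: 10·log₁₀(10^(83.60/10)+10^(82.06/10)) = 85.9 dB SPL.

85.9 dB SPL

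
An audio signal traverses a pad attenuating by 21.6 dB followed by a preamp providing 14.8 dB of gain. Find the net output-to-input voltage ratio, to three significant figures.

Net gain = (−21.6) + 14.8 = -6.8 dB.
Voltage ratio = 10^(-6.8/20) = 0.457.

0.457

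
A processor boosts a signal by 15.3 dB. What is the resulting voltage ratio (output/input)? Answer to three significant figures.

Voltage ratio = 10^(dB/20).
10^(15.3/20) = 10^(0.7650) = 5.82.

5.82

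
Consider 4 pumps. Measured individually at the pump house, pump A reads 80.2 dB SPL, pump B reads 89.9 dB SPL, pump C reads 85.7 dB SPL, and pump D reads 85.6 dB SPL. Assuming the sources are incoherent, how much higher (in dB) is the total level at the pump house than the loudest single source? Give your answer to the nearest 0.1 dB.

2.7 dB

Incoherent sources sum as intensities:
L_total = 10·log₁₀(10^(80.2/10) + 10^(89.9/10) + 10^(85.7/10) + 10^(85.6/10)) = 92.59 dB SPL.
Excess over the loudest (89.9 dB): 92.59 − 89.9 = 2.7 dB.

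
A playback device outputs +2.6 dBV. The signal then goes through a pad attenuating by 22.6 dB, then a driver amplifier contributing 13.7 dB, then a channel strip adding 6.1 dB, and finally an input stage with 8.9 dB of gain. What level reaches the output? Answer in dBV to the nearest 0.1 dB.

Gain stages sum in dB:
+2.6 − 22.6 + 13.7 + 6.1 + 8.9 = +8.7 dBV.

+8.7 dBV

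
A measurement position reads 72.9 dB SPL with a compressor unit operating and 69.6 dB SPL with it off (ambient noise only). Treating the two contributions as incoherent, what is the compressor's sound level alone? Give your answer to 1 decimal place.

Subtract intensities: L_src = 10·log₁₀(10^(L_total/10) − 10^(L_bg/10)).
L_src = 10·log₁₀(10^(72.9/10) − 10^(69.6/10)) = 10·log₁₀(10380000) = 70.2 dB SPL.

70.2 dB SPL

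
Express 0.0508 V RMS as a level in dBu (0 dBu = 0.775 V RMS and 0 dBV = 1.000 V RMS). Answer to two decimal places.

dBu = 20·log₁₀(V / 0.775 V).
20·log₁₀(0.0508/0.775) = -23.67 dBu.

-23.67 dBu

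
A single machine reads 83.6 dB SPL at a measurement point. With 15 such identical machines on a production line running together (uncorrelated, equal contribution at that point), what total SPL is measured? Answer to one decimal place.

95.4 dB SPL

15 equal incoherent sources raise the level by 10·log₁₀(15) = 11.76 dB.
L_total = 83.6 + 11.76 = 95.4 dB SPL.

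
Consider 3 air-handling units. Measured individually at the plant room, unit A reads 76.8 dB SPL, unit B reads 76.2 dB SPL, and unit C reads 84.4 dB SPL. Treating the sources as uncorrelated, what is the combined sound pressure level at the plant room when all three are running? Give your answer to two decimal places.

Uncorrelated sources add in intensity (power), not in dB.
L_total = 10·log₁₀(10^(76.8/10) + 10^(76.2/10) + 10^(84.4/10)) = 10·log₁₀(365000000) = 85.62 dB SPL.

85.62 dB SPL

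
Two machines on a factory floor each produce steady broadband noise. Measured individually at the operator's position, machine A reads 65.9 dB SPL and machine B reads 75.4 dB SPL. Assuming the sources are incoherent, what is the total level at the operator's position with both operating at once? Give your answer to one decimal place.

Add the sources as powers (linear), then convert back to dB:
L_total = 10·log₁₀(10^(65.9/10) + 10^(75.4/10)) = 10·log₁₀(38560000) = 75.9 dB SPL.

75.9 dB SPL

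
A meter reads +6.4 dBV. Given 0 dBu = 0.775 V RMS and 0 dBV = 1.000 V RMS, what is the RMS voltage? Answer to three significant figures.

V = 1.000 V × 10^(+6.4/20).
= 1.000 × 2.089 = 2.09 V.

2.09 V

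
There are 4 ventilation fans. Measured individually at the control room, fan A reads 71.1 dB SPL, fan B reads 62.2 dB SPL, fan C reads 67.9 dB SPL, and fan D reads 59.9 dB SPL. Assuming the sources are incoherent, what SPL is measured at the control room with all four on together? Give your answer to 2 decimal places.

73.36 dB SPL

Incoherent sources sum as intensities:
L_total = 10·log₁₀(10^(71.1/10) + 10^(62.2/10) + 10^(67.9/10) + 10^(59.9/10)) = 10·log₁₀(21690000) = 73.36 dB SPL.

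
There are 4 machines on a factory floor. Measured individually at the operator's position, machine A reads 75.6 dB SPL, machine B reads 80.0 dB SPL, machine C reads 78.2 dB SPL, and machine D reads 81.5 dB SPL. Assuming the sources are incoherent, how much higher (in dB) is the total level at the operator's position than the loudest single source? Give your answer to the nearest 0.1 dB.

3.9 dB

Add the sources as powers (linear), then convert back to dB:
L_total = 10·log₁₀(10^(75.6/10) + 10^(80.0/10) + 10^(78.2/10) + 10^(81.5/10)) = 85.36 dB SPL.
Excess over the loudest (81.5 dB): 85.36 − 81.5 = 3.9 dB.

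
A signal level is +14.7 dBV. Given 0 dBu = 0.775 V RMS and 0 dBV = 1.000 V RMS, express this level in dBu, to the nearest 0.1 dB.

The offset between the scales is 20·log₁₀(0.775/1.000) = −2.214 dB.
So dBu = +14.7 + 2.214 = +16.9 dBu.

+16.9 dBu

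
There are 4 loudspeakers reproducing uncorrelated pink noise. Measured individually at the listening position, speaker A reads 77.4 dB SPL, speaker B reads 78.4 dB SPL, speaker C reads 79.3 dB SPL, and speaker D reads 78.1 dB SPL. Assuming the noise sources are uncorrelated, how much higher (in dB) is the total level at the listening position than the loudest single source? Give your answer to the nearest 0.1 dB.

Uncorrelated sources add in intensity (power), not in dB.
L_total = 10·log₁₀(10^(77.4/10) + 10^(78.4/10) + 10^(79.3/10) + 10^(78.1/10)) = 84.37 dB SPL.
Excess over the loudest (79.3 dB): 84.37 − 79.3 = 5.1 dB.

5.1 dB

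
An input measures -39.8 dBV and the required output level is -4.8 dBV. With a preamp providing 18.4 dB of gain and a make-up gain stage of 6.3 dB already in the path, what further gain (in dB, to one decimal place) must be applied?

The required make-up gain is the shortfall in the dB sum.
G = -4.8 − (-39.8) − 18.4 − 6.3 = 10.3 dB.

10.3 dB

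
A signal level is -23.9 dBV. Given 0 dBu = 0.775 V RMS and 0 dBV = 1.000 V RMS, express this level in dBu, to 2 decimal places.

-21.69 dBu

The offset between the scales is 20·log₁₀(0.775/1.000) = −2.214 dB.
So dBu = -23.9 + 2.214 = -21.69 dBu.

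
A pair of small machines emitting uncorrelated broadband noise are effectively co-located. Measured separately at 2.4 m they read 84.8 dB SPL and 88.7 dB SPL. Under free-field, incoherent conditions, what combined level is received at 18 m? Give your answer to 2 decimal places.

Combined at 2.4 m: 10·log₁₀(10^(84.8/10)+10^(88.7/10)) = 90.184 dB SPL.
Then apply −20·log₁₀(18/2.4) = -17.501 dB → 72.68 dB SPL.

72.68 dB SPL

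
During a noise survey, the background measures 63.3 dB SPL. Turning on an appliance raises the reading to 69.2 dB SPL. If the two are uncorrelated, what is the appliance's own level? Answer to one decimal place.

Remove the background by subtracting linear intensities:
L_src = 10·log₁₀(10^(69.2/10) − 10^(63.3/10)) = 10·log₁₀(6180000) = 67.9 dB SPL.

67.9 dB SPL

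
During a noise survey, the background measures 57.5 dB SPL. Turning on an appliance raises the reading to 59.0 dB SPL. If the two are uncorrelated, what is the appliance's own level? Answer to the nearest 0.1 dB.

Remove the background by subtracting linear intensities:
L_src = 10·log₁₀(10^(59.0/10) − 10^(57.5/10)) = 10·log₁₀(232000) = 53.7 dB SPL.

53.7 dB SPL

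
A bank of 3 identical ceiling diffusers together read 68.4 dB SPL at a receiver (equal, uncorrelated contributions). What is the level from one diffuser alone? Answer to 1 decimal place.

3 equal incoherent sources add 10·log₁₀(3) = 4.77 dB over one source.
L_one = 68.4 − 4.77 = 63.6 dB SPL.

63.6 dB SPL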